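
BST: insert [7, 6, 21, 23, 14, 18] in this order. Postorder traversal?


Root = 7; build tree by BST insertion.
Postorder traversal: [6, 18, 14, 23, 21, 7]


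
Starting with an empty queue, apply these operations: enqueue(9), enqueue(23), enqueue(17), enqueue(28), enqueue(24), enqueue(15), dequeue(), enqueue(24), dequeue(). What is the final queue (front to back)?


enqueue(9) -> [9]
enqueue(23) -> [9, 23]
enqueue(17) -> [9, 23, 17]
enqueue(28) -> [9, 23, 17, 28]
enqueue(24) -> [9, 23, 17, 28, 24]
enqueue(15) -> [9, 23, 17, 28, 24, 15]
dequeue() returns 9 -> [23, 17, 28, 24, 15]
enqueue(24) -> [23, 17, 28, 24, 15, 24]
dequeue() returns 23 -> [17, 28, 24, 15, 24]
Final queue (front to back): [17, 28, 24, 15, 24]


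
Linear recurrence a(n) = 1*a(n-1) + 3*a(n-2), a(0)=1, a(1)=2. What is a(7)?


Build bottom-up:
...a(5)=59, a(6)=137, a(7)=1*137+3*59=314


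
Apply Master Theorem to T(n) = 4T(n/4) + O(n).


a=4, b=4, c=1. log_4(4)=1 = c=1. Case 2: O(n^c log n) = O(n log n)
Complexity: O(n log n)


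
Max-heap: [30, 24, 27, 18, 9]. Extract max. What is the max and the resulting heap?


Max = 30
Replace root with last, heapify down
Resulting heap: [27, 24, 9, 18]


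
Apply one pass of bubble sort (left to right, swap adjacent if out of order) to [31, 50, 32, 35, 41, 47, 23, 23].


After one pass: [31, 32, 35, 41, 47, 23, 23, 50]


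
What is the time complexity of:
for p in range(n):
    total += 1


Per nesting level: O(n) = O(n)
Complexity: O(n)


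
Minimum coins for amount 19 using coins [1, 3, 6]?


dp[0]=0; dp[i]=1+min(dp[i-c] for c in coins)
...dp[14]=4, dp[15]=3, dp[16]=4, dp[17]=5, dp[18]=3, dp[19]=4
Minimum coins for 19 = 4


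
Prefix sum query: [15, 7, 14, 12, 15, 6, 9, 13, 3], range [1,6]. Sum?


Prefix sums: [0, 15, 22, 36, 48, 63, 69, 78, 91, 94]
Sum[1..6] = prefix[7] - prefix[1] = 78 - 15 = 63


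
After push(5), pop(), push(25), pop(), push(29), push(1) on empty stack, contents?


push(5) -> [5]
pop() returns 5 -> []
push(25) -> [25]
pop() returns 25 -> []
push(29) -> [29]
push(1) -> [29, 1]
Final stack (bottom to top): [29, 1]


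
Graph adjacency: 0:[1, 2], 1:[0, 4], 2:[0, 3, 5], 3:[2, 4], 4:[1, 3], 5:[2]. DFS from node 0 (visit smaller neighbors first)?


DFS stack-based: start with [0]
Visit order: [0, 1, 4, 3, 2, 5]


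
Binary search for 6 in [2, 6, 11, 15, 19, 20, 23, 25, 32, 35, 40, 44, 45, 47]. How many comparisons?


Search for 6:
[0,13] mid=6 arr[6]=23
[0,5] mid=2 arr[2]=11
[0,1] mid=0 arr[0]=2
[1,1] mid=1 arr[1]=6
Total: 4 comparisons


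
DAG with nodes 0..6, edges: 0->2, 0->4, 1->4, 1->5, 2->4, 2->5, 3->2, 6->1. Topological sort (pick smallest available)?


Kahn's algorithm, process smallest node first
Order: [0, 3, 2, 6, 1, 4, 5]


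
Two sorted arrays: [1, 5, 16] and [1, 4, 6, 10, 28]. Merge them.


Compare heads, take smaller each step.
Merged: [1, 1, 4, 5, 6, 10, 16, 28]


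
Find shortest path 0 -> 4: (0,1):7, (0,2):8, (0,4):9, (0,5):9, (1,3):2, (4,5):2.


Dijkstra from 0:
Distances: {0: 0, 1: 7, 2: 8, 3: 9, 4: 9, 5: 9}
Shortest distance to 4 = 9, path = [0, 4]


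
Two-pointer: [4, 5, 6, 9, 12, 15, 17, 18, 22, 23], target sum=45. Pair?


Two pointers: lo=0, hi=9
Found pair: (22, 23) summing to 45


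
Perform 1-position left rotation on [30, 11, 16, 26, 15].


Left rotate by 1: [11, 16, 26, 15, 30]


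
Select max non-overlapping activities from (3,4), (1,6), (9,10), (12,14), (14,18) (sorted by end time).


Greedy: pick earliest-ending, then skip overlaps.
Selected (4 activities): [(3, 4), (9, 10), (12, 14), (14, 18)]


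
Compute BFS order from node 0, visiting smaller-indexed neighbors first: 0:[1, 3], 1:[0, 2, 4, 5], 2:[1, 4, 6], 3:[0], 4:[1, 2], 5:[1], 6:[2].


BFS queue: start with [0]
Visit order: [0, 1, 3, 2, 4, 5, 6]


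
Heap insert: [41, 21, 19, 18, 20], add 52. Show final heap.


Append 52: [41, 21, 19, 18, 20, 52]
Bubble up: swap idx 5(52) with idx 2(19); swap idx 2(52) with idx 0(41)
Result: [52, 21, 41, 18, 20, 19]


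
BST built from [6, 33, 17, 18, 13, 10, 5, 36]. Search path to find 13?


BST root = 6
Search for 13: compare at each node
Path: [6, 33, 17, 13]


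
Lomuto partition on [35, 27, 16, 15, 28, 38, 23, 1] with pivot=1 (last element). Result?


Elements <= 1 go left of pivot.
Result: [1, 27, 16, 15, 28, 38, 23, 35], pivot at index 0


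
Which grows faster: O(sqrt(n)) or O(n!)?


sublinear grows slower than factorial
O(sqrt(n)) is asymptotically smaller; O(n!) grows faster


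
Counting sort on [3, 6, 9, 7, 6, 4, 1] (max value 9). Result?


Count array: [0, 1, 0, 1, 1, 0, 2, 1, 0, 1]
Reconstruct: [1, 3, 4, 6, 6, 7, 9]


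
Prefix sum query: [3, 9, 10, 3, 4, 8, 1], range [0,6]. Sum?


Prefix sums: [0, 3, 12, 22, 25, 29, 37, 38]
Sum[0..6] = prefix[7] - prefix[0] = 38 - 0 = 38


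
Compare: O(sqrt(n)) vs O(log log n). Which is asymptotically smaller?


double-logarithmic grows slower than sublinear
O(log log n) is asymptotically smaller; O(sqrt(n)) grows faster


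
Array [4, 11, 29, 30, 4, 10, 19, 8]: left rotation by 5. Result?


Left rotate by 5: [10, 19, 8, 4, 11, 29, 30, 4]


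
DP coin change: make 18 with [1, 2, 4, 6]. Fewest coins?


dp[0]=0; dp[i]=1+min(dp[i-c] for c in coins)
...dp[13]=3, dp[14]=3, dp[15]=4, dp[16]=3, dp[17]=4, dp[18]=3
Minimum coins for 18 = 3


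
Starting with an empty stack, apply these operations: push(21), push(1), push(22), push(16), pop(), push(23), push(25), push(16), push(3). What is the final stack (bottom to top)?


push(21) -> [21]
push(1) -> [21, 1]
push(22) -> [21, 1, 22]
push(16) -> [21, 1, 22, 16]
pop() returns 16 -> [21, 1, 22]
push(23) -> [21, 1, 22, 23]
push(25) -> [21, 1, 22, 23, 25]
push(16) -> [21, 1, 22, 23, 25, 16]
push(3) -> [21, 1, 22, 23, 25, 16, 3]
Final stack (bottom to top): [21, 1, 22, 23, 25, 16, 3]


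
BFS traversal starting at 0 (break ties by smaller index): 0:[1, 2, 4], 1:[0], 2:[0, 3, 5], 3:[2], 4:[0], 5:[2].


BFS queue: start with [0]
Visit order: [0, 1, 2, 4, 3, 5]


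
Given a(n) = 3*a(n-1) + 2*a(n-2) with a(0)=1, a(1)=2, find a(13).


Build bottom-up:
...a(11)=726628, a(12)=2587924, a(13)=3*2587924+2*726628=9217028


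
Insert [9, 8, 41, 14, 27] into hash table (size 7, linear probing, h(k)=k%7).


Insertions: 9->slot 2; 8->slot 1; 41->slot 6; 14->slot 0; 27->slot 3
Table: [14, 8, 9, 27, None, None, 41]


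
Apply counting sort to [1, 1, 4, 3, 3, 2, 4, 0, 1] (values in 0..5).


Count array: [1, 3, 1, 2, 2, 0]
Reconstruct: [0, 1, 1, 1, 2, 3, 3, 4, 4]


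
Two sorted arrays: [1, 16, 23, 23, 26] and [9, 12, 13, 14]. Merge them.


Compare heads, take smaller each step.
Merged: [1, 9, 12, 13, 14, 16, 23, 23, 26]


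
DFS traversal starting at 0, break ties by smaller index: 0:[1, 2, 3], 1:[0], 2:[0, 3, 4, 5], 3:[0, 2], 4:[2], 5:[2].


DFS stack-based: start with [0]
Visit order: [0, 1, 2, 3, 4, 5]


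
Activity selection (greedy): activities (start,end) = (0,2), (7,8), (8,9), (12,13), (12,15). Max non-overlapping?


Greedy: pick earliest-ending, then skip overlaps.
Selected (4 activities): [(0, 2), (7, 8), (8, 9), (12, 13)]


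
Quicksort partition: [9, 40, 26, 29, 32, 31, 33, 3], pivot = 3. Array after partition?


Elements <= 3 go left of pivot.
Result: [3, 40, 26, 29, 32, 31, 33, 9], pivot at index 0


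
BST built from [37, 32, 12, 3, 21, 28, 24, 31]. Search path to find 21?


BST root = 37
Search for 21: compare at each node
Path: [37, 32, 12, 21]


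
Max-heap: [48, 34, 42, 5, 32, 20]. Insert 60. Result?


Append 60: [48, 34, 42, 5, 32, 20, 60]
Bubble up: swap idx 6(60) with idx 2(42); swap idx 2(60) with idx 0(48)
Result: [60, 34, 48, 5, 32, 20, 42]


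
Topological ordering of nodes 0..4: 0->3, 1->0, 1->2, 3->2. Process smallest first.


Kahn's algorithm, process smallest node first
Order: [1, 0, 3, 2, 4]


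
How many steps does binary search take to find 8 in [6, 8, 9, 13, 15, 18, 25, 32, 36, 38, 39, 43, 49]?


Search for 8:
[0,12] mid=6 arr[6]=25
[0,5] mid=2 arr[2]=9
[0,1] mid=0 arr[0]=6
[1,1] mid=1 arr[1]=8
Total: 4 comparisons


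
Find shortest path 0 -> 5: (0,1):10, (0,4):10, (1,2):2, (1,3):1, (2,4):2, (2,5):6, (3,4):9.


Dijkstra from 0:
Distances: {0: 0, 1: 10, 2: 12, 3: 11, 4: 10, 5: 18}
Shortest distance to 5 = 18, path = [0, 1, 2, 5]


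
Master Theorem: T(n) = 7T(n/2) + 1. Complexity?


a=7, b=2, c=0. log_2(7)=2.807 > c=0. Case 1: O(n^log_b(a)) = O(n^2.807)
Complexity: O(n^2.807)


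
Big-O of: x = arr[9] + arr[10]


Analysis: constant-time operation, no loop
Complexity: O(1)


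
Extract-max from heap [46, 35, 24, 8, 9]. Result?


Max = 46
Replace root with last, heapify down
Resulting heap: [35, 9, 24, 8]


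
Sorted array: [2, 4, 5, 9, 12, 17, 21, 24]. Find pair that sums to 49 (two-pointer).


Two pointers: lo=0, hi=7
No pair sums to 49


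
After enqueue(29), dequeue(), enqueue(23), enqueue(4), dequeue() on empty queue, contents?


enqueue(29) -> [29]
dequeue() returns 29 -> []
enqueue(23) -> [23]
enqueue(4) -> [23, 4]
dequeue() returns 23 -> [4]
Final queue (front to back): [4]


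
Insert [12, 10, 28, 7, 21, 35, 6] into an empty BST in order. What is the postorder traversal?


Root = 12; build tree by BST insertion.
Postorder traversal: [6, 7, 10, 21, 35, 28, 12]


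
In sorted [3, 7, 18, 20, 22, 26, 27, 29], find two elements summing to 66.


Two pointers: lo=0, hi=7
No pair sums to 66


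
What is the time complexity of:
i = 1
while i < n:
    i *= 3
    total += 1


Per nesting level: O(log n) = O(log n)
Complexity: O(log n)


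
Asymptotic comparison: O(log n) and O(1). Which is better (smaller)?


constant grows slower than logarithmic
O(1) is asymptotically smaller; O(log n) grows faster


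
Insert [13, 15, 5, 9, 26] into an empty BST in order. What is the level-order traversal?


Root = 13; build tree by BST insertion.
Level-Order traversal: [13, 5, 15, 9, 26]


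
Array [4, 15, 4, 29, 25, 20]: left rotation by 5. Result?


Left rotate by 5: [20, 4, 15, 4, 29, 25]


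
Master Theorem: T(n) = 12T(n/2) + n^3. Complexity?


a=12, b=2, c=3. log_2(12)=3.585 > c=3. Case 1: O(n^log_b(a)) = O(n^3.585)
Complexity: O(n^3.585)


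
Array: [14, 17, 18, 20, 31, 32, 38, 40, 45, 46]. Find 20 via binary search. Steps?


Search for 20:
[0,9] mid=4 arr[4]=31
[0,3] mid=1 arr[1]=17
[2,3] mid=2 arr[2]=18
[3,3] mid=3 arr[3]=20
Total: 4 comparisons


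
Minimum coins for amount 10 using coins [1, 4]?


dp[0]=0; dp[i]=1+min(dp[i-c] for c in coins)
...dp[5]=2, dp[6]=3, dp[7]=4, dp[8]=2, dp[9]=3, dp[10]=4
Minimum coins for 10 = 4


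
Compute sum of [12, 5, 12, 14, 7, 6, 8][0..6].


Prefix sums: [0, 12, 17, 29, 43, 50, 56, 64]
Sum[0..6] = prefix[7] - prefix[0] = 64 - 0 = 64


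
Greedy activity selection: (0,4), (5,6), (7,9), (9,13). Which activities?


Greedy: pick earliest-ending, then skip overlaps.
Selected (4 activities): [(0, 4), (5, 6), (7, 9), (9, 13)]


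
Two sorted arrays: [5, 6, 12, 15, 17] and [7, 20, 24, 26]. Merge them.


Compare heads, take smaller each step.
Merged: [5, 6, 7, 12, 15, 17, 20, 24, 26]


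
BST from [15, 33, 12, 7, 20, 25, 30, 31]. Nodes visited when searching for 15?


BST root = 15
Search for 15: compare at each node
Path: [15]


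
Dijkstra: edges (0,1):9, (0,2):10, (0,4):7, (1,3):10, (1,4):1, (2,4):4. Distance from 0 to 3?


Dijkstra from 0:
Distances: {0: 0, 1: 8, 2: 10, 3: 18, 4: 7}
Shortest distance to 3 = 18, path = [0, 4, 1, 3]


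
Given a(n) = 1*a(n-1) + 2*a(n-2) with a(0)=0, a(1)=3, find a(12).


Build bottom-up:
...a(10)=1023, a(11)=2049, a(12)=1*2049+2*1023=4095


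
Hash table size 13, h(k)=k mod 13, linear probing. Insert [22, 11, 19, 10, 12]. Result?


Insertions: 22->slot 9; 11->slot 11; 19->slot 6; 10->slot 10; 12->slot 12
Table: [None, None, None, None, None, None, 19, None, None, 22, 10, 11, 12]


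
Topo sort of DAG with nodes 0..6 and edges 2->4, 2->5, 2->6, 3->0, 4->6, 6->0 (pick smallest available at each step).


Kahn's algorithm, process smallest node first
Order: [1, 2, 3, 4, 5, 6, 0]


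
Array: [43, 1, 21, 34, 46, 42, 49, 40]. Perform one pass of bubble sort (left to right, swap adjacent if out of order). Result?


After one pass: [1, 21, 34, 43, 42, 46, 40, 49]


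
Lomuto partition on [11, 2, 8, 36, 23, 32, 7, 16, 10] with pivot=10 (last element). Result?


Elements <= 10 go left of pivot.
Result: [2, 8, 7, 10, 23, 32, 11, 16, 36], pivot at index 3


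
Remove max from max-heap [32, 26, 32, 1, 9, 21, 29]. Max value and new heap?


Max = 32
Replace root with last, heapify down
Resulting heap: [32, 26, 29, 1, 9, 21]


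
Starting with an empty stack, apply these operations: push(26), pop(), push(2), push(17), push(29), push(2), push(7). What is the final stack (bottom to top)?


push(26) -> [26]
pop() returns 26 -> []
push(2) -> [2]
push(17) -> [2, 17]
push(29) -> [2, 17, 29]
push(2) -> [2, 17, 29, 2]
push(7) -> [2, 17, 29, 2, 7]
Final stack (bottom to top): [2, 17, 29, 2, 7]


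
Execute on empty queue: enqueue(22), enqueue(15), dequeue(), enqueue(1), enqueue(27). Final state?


enqueue(22) -> [22]
enqueue(15) -> [22, 15]
dequeue() returns 22 -> [15]
enqueue(1) -> [15, 1]
enqueue(27) -> [15, 1, 27]
Final queue (front to back): [15, 1, 27]


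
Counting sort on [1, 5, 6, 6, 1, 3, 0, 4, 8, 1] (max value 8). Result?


Count array: [1, 3, 0, 1, 1, 1, 2, 0, 1]
Reconstruct: [0, 1, 1, 1, 3, 4, 5, 6, 6, 8]


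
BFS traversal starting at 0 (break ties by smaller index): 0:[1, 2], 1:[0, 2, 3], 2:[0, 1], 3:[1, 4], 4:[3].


BFS queue: start with [0]
Visit order: [0, 1, 2, 3, 4]


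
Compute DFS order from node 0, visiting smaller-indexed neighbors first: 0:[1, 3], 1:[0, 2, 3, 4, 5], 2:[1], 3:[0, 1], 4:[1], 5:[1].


DFS stack-based: start with [0]
Visit order: [0, 1, 2, 3, 4, 5]


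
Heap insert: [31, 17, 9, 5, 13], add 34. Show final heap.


Append 34: [31, 17, 9, 5, 13, 34]
Bubble up: swap idx 5(34) with idx 2(9); swap idx 2(34) with idx 0(31)
Result: [34, 17, 31, 5, 13, 9]


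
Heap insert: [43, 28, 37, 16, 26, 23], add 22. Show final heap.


Append 22: [43, 28, 37, 16, 26, 23, 22]
Bubble up: no swaps needed
Result: [43, 28, 37, 16, 26, 23, 22]


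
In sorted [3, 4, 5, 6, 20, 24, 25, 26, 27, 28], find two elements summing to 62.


Two pointers: lo=0, hi=9
No pair sums to 62


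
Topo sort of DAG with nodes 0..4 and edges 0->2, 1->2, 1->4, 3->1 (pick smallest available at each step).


Kahn's algorithm, process smallest node first
Order: [0, 3, 1, 2, 4]


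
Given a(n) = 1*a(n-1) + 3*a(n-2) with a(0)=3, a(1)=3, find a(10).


Build bottom-up:
...a(8)=1524, a(9)=3477, a(10)=1*3477+3*1524=8049


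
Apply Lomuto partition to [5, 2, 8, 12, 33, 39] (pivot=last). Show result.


Elements <= 39 go left of pivot.
Result: [5, 2, 8, 12, 33, 39], pivot at index 5


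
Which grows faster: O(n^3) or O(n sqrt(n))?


n^1.5 grows slower than cubic
O(n sqrt(n)) is asymptotically smaller; O(n^3) grows faster


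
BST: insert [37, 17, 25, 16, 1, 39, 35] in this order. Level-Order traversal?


Root = 37; build tree by BST insertion.
Level-Order traversal: [37, 17, 39, 16, 25, 1, 35]


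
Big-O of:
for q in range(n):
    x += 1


Per nesting level: O(n) = O(n)
Complexity: O(n)


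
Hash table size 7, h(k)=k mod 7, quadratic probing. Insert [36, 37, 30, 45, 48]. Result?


Insertions: 36->slot 1; 37->slot 2; 30->slot 3; 45->slot 4; 48->slot 6
Table: [None, 36, 37, 30, 45, None, 48]


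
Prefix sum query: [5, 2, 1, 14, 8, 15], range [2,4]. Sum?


Prefix sums: [0, 5, 7, 8, 22, 30, 45]
Sum[2..4] = prefix[5] - prefix[2] = 30 - 7 = 23


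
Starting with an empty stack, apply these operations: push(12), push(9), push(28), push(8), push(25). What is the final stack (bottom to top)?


push(12) -> [12]
push(9) -> [12, 9]
push(28) -> [12, 9, 28]
push(8) -> [12, 9, 28, 8]
push(25) -> [12, 9, 28, 8, 25]
Final stack (bottom to top): [12, 9, 28, 8, 25]


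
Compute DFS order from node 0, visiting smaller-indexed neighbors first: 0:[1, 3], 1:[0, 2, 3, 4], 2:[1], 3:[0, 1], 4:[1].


DFS stack-based: start with [0]
Visit order: [0, 1, 2, 3, 4]


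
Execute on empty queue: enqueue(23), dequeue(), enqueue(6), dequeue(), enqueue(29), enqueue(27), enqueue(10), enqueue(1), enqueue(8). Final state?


enqueue(23) -> [23]
dequeue() returns 23 -> []
enqueue(6) -> [6]
dequeue() returns 6 -> []
enqueue(29) -> [29]
enqueue(27) -> [29, 27]
enqueue(10) -> [29, 27, 10]
enqueue(1) -> [29, 27, 10, 1]
enqueue(8) -> [29, 27, 10, 1, 8]
Final queue (front to back): [29, 27, 10, 1, 8]


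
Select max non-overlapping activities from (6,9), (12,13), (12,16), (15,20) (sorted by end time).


Greedy: pick earliest-ending, then skip overlaps.
Selected (3 activities): [(6, 9), (12, 13), (15, 20)]


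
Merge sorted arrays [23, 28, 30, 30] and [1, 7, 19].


Compare heads, take smaller each step.
Merged: [1, 7, 19, 23, 28, 30, 30]


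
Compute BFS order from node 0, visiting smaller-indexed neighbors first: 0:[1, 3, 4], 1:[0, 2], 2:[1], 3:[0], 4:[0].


BFS queue: start with [0]
Visit order: [0, 1, 3, 4, 2]


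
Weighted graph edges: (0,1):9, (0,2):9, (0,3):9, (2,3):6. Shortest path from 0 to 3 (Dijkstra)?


Dijkstra from 0:
Distances: {0: 0, 1: 9, 2: 9, 3: 9}
Shortest distance to 3 = 9, path = [0, 3]


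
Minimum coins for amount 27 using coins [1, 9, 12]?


dp[0]=0; dp[i]=1+min(dp[i-c] for c in coins)
...dp[22]=3, dp[23]=4, dp[24]=2, dp[25]=3, dp[26]=4, dp[27]=3
Minimum coins for 27 = 3


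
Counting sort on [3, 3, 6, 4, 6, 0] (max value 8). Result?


Count array: [1, 0, 0, 2, 1, 0, 2, 0, 0]
Reconstruct: [0, 3, 3, 4, 6, 6]


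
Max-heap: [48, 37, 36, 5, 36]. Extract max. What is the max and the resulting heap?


Max = 48
Replace root with last, heapify down
Resulting heap: [37, 36, 36, 5]


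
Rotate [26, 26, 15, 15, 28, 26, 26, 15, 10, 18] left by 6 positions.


Left rotate by 6: [26, 15, 10, 18, 26, 26, 15, 15, 28, 26]


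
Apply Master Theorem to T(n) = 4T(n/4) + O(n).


a=4, b=4, c=1. log_4(4)=1 = c=1. Case 2: O(n^c log n) = O(n log n)
Complexity: O(n log n)


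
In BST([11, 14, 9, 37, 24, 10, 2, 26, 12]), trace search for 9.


BST root = 11
Search for 9: compare at each node
Path: [11, 9]


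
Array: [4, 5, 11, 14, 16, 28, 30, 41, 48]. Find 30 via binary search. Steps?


Search for 30:
[0,8] mid=4 arr[4]=16
[5,8] mid=6 arr[6]=30
Total: 2 comparisons


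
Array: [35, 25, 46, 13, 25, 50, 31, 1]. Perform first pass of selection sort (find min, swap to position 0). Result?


After one pass: [1, 25, 46, 13, 25, 50, 31, 35]


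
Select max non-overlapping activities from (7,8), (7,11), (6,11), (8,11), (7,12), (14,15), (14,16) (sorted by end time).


Greedy: pick earliest-ending, then skip overlaps.
Selected (3 activities): [(7, 8), (8, 11), (14, 15)]


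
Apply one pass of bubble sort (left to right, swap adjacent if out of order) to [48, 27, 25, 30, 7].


After one pass: [27, 25, 30, 7, 48]


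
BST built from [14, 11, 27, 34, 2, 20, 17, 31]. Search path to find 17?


BST root = 14
Search for 17: compare at each node
Path: [14, 27, 20, 17]


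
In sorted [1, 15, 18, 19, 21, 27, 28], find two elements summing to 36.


Two pointers: lo=0, hi=6
Found pair: (15, 21) summing to 36


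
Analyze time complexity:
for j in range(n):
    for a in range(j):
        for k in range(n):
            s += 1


Per nesting level: O(n) * O(n) [triangular over j] * O(n) = O(n^3)
Complexity: O(n^3)


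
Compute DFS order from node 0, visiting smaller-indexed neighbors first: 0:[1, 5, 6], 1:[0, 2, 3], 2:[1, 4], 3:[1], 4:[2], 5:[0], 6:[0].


DFS stack-based: start with [0]
Visit order: [0, 1, 2, 4, 3, 5, 6]


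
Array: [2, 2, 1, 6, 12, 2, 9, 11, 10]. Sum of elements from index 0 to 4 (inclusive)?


Prefix sums: [0, 2, 4, 5, 11, 23, 25, 34, 45, 55]
Sum[0..4] = prefix[5] - prefix[0] = 23 - 0 = 23


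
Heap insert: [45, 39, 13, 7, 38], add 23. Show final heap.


Append 23: [45, 39, 13, 7, 38, 23]
Bubble up: swap idx 5(23) with idx 2(13)
Result: [45, 39, 23, 7, 38, 13]


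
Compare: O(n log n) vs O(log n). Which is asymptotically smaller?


logarithmic grows slower than linearithmic
O(log n) is asymptotically smaller; O(n log n) grows faster


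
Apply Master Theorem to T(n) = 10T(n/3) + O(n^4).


a=10, b=3, c=4. log_3(10)=2.096 < c=4. Case 3: O(n^c) = O(n^4)
Complexity: O(n^4)


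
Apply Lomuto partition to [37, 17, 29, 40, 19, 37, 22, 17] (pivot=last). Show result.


Elements <= 17 go left of pivot.
Result: [17, 17, 29, 40, 19, 37, 22, 37], pivot at index 1


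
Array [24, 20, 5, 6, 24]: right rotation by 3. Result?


Right rotate by 3: [5, 6, 24, 24, 20]


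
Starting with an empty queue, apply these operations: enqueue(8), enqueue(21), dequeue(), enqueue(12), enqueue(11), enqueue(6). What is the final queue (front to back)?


enqueue(8) -> [8]
enqueue(21) -> [8, 21]
dequeue() returns 8 -> [21]
enqueue(12) -> [21, 12]
enqueue(11) -> [21, 12, 11]
enqueue(6) -> [21, 12, 11, 6]
Final queue (front to back): [21, 12, 11, 6]


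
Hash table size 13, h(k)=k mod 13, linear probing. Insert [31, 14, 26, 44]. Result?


Insertions: 31->slot 5; 14->slot 1; 26->slot 0; 44->slot 6
Table: [26, 14, None, None, None, 31, 44, None, None, None, None, None, None]


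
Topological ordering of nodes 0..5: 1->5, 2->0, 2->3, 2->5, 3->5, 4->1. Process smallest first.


Kahn's algorithm, process smallest node first
Order: [2, 0, 3, 4, 1, 5]


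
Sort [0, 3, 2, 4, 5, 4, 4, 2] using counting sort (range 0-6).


Count array: [1, 0, 2, 1, 3, 1, 0]
Reconstruct: [0, 2, 2, 3, 4, 4, 4, 5]


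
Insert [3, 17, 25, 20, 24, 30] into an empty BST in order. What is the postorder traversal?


Root = 3; build tree by BST insertion.
Postorder traversal: [24, 20, 30, 25, 17, 3]


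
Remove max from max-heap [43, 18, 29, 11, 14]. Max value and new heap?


Max = 43
Replace root with last, heapify down
Resulting heap: [29, 18, 14, 11]


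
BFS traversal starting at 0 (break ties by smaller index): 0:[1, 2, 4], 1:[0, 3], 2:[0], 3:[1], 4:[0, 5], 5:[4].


BFS queue: start with [0]
Visit order: [0, 1, 2, 4, 3, 5]


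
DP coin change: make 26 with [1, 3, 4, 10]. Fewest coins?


dp[0]=0; dp[i]=1+min(dp[i-c] for c in coins)
...dp[21]=3, dp[22]=4, dp[23]=3, dp[24]=3, dp[25]=4, dp[26]=4
Minimum coins for 26 = 4


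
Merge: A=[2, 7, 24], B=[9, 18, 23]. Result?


Compare heads, take smaller each step.
Merged: [2, 7, 9, 18, 23, 24]


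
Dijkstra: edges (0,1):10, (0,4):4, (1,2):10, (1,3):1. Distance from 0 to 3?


Dijkstra from 0:
Distances: {0: 0, 1: 10, 2: 20, 3: 11, 4: 4}
Shortest distance to 3 = 11, path = [0, 1, 3]


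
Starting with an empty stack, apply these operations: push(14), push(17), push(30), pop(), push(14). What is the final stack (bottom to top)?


push(14) -> [14]
push(17) -> [14, 17]
push(30) -> [14, 17, 30]
pop() returns 30 -> [14, 17]
push(14) -> [14, 17, 14]
Final stack (bottom to top): [14, 17, 14]


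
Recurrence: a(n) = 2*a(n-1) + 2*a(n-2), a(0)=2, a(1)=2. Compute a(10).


Build bottom-up:
...a(8)=3104, a(9)=8480, a(10)=2*8480+2*3104=23168


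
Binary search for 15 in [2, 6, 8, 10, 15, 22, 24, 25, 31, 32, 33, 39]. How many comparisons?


Search for 15:
[0,11] mid=5 arr[5]=22
[0,4] mid=2 arr[2]=8
[3,4] mid=3 arr[3]=10
[4,4] mid=4 arr[4]=15
Total: 4 comparisons


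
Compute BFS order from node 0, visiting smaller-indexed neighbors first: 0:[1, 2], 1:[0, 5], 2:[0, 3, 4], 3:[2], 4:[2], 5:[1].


BFS queue: start with [0]
Visit order: [0, 1, 2, 5, 3, 4]


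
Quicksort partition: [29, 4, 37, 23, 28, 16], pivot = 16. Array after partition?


Elements <= 16 go left of pivot.
Result: [4, 16, 37, 23, 28, 29], pivot at index 1


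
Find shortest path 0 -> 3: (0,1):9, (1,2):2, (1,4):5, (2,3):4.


Dijkstra from 0:
Distances: {0: 0, 1: 9, 2: 11, 3: 15, 4: 14}
Shortest distance to 3 = 15, path = [0, 1, 2, 3]


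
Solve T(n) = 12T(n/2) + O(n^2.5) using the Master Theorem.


a=12, b=2, c=2.5. log_2(12)=3.585 > c=2.5. Case 1: O(n^log_b(a)) = O(n^3.585)
Complexity: O(n^3.585)


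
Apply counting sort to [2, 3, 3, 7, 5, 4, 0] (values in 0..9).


Count array: [1, 0, 1, 2, 1, 1, 0, 1, 0, 0]
Reconstruct: [0, 2, 3, 3, 4, 5, 7]


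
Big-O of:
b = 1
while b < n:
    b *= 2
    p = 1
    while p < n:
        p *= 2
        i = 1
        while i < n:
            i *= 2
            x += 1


Per nesting level: O(log n) * O(log n) * O(log n) = O((log n)^3)
Complexity: O((log n)^3)


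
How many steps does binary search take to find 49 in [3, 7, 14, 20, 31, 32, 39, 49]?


Search for 49:
[0,7] mid=3 arr[3]=20
[4,7] mid=5 arr[5]=32
[6,7] mid=6 arr[6]=39
[7,7] mid=7 arr[7]=49
Total: 4 comparisons


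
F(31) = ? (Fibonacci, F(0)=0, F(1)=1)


F(n)=F(n-1)+F(n-2)
...F(29)=514229, F(30)=832040, F(31)=1346269


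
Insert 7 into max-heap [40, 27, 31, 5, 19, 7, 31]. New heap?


Append 7: [40, 27, 31, 5, 19, 7, 31, 7]
Bubble up: swap idx 7(7) with idx 3(5)
Result: [40, 27, 31, 7, 19, 7, 31, 5]


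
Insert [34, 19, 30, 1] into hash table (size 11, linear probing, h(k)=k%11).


Insertions: 34->slot 1; 19->slot 8; 30->slot 9; 1->slot 2
Table: [None, 34, 1, None, None, None, None, None, 19, 30, None]


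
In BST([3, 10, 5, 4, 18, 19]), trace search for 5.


BST root = 3
Search for 5: compare at each node
Path: [3, 10, 5]


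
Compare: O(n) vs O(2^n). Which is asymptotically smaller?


linear grows slower than exponential
O(n) is asymptotically smaller; O(2^n) grows faster


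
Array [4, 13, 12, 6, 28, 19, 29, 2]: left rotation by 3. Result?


Left rotate by 3: [6, 28, 19, 29, 2, 4, 13, 12]


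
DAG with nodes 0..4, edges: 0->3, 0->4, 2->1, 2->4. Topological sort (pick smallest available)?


Kahn's algorithm, process smallest node first
Order: [0, 2, 1, 3, 4]


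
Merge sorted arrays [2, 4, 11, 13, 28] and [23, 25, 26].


Compare heads, take smaller each step.
Merged: [2, 4, 11, 13, 23, 25, 26, 28]


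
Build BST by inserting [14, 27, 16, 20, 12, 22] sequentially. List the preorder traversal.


Root = 14; build tree by BST insertion.
Preorder traversal: [14, 12, 27, 16, 20, 22]


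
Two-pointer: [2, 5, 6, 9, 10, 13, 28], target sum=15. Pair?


Two pointers: lo=0, hi=6
Found pair: (2, 13) summing to 15


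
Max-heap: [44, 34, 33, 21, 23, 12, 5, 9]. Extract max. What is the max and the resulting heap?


Max = 44
Replace root with last, heapify down
Resulting heap: [34, 23, 33, 21, 9, 12, 5]


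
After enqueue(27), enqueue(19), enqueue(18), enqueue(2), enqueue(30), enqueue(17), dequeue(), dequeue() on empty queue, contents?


enqueue(27) -> [27]
enqueue(19) -> [27, 19]
enqueue(18) -> [27, 19, 18]
enqueue(2) -> [27, 19, 18, 2]
enqueue(30) -> [27, 19, 18, 2, 30]
enqueue(17) -> [27, 19, 18, 2, 30, 17]
dequeue() returns 27 -> [19, 18, 2, 30, 17]
dequeue() returns 19 -> [18, 2, 30, 17]
Final queue (front to back): [18, 2, 30, 17]


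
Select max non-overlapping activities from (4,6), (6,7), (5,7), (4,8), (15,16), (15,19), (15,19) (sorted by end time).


Greedy: pick earliest-ending, then skip overlaps.
Selected (3 activities): [(4, 6), (6, 7), (15, 16)]


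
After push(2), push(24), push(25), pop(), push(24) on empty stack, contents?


push(2) -> [2]
push(24) -> [2, 24]
push(25) -> [2, 24, 25]
pop() returns 25 -> [2, 24]
push(24) -> [2, 24, 24]
Final stack (bottom to top): [2, 24, 24]


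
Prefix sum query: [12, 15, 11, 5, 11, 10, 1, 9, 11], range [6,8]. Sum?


Prefix sums: [0, 12, 27, 38, 43, 54, 64, 65, 74, 85]
Sum[6..8] = prefix[9] - prefix[6] = 85 - 64 = 21


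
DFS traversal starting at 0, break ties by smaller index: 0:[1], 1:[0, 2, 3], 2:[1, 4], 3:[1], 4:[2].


DFS stack-based: start with [0]
Visit order: [0, 1, 2, 4, 3]


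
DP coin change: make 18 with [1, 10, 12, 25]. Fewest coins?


dp[0]=0; dp[i]=1+min(dp[i-c] for c in coins)
...dp[13]=2, dp[14]=3, dp[15]=4, dp[16]=5, dp[17]=6, dp[18]=7
Minimum coins for 18 = 7


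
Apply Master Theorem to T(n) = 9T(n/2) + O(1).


a=9, b=2, c=0. log_2(9)=3.170 > c=0. Case 1: O(n^log_b(a)) = O(n^3.170)
Complexity: O(n^3.170)


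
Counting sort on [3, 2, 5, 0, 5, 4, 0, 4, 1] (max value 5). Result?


Count array: [2, 1, 1, 1, 2, 2]
Reconstruct: [0, 0, 1, 2, 3, 4, 4, 5, 5]


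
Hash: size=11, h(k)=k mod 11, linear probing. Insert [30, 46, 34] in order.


Insertions: 30->slot 8; 46->slot 2; 34->slot 1
Table: [None, 34, 46, None, None, None, None, None, 30, None, None]


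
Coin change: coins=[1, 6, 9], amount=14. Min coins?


dp[0]=0; dp[i]=1+min(dp[i-c] for c in coins)
...dp[9]=1, dp[10]=2, dp[11]=3, dp[12]=2, dp[13]=3, dp[14]=4
Minimum coins for 14 = 4


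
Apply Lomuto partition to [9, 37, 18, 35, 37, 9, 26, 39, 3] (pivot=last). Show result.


Elements <= 3 go left of pivot.
Result: [3, 37, 18, 35, 37, 9, 26, 39, 9], pivot at index 0


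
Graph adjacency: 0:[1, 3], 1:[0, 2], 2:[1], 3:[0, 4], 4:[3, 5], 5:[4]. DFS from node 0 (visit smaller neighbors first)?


DFS stack-based: start with [0]
Visit order: [0, 1, 2, 3, 4, 5]


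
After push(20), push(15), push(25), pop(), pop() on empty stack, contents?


push(20) -> [20]
push(15) -> [20, 15]
push(25) -> [20, 15, 25]
pop() returns 25 -> [20, 15]
pop() returns 15 -> [20]
Final stack (bottom to top): [20]


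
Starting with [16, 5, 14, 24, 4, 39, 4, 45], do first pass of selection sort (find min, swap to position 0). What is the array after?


After one pass: [4, 5, 14, 24, 16, 39, 4, 45]


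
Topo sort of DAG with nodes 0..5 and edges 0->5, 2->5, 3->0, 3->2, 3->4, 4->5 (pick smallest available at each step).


Kahn's algorithm, process smallest node first
Order: [1, 3, 0, 2, 4, 5]


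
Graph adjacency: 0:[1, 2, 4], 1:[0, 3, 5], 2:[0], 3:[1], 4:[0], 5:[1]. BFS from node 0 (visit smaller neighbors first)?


BFS queue: start with [0]
Visit order: [0, 1, 2, 4, 3, 5]


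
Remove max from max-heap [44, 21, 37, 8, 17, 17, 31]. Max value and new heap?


Max = 44
Replace root with last, heapify down
Resulting heap: [37, 21, 31, 8, 17, 17]


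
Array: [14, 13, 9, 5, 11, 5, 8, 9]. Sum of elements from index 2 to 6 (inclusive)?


Prefix sums: [0, 14, 27, 36, 41, 52, 57, 65, 74]
Sum[2..6] = prefix[7] - prefix[2] = 65 - 27 = 38


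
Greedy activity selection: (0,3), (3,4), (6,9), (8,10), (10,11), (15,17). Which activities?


Greedy: pick earliest-ending, then skip overlaps.
Selected (5 activities): [(0, 3), (3, 4), (6, 9), (10, 11), (15, 17)]


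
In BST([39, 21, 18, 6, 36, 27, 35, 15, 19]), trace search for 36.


BST root = 39
Search for 36: compare at each node
Path: [39, 21, 36]


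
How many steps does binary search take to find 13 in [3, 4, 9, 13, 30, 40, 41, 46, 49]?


Search for 13:
[0,8] mid=4 arr[4]=30
[0,3] mid=1 arr[1]=4
[2,3] mid=2 arr[2]=9
[3,3] mid=3 arr[3]=13
Total: 4 comparisons


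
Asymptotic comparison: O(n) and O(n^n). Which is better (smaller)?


linear grows slower than n^n
O(n) is asymptotically smaller; O(n^n) grows faster


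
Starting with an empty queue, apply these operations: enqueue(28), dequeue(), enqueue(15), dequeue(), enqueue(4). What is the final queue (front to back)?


enqueue(28) -> [28]
dequeue() returns 28 -> []
enqueue(15) -> [15]
dequeue() returns 15 -> []
enqueue(4) -> [4]
Final queue (front to back): [4]


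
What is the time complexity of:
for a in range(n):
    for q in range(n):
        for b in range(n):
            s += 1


Per nesting level: O(n) * O(n) * O(n) = O(n^3)
Complexity: O(n^3)


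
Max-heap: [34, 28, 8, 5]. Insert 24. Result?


Append 24: [34, 28, 8, 5, 24]
Bubble up: no swaps needed
Result: [34, 28, 8, 5, 24]


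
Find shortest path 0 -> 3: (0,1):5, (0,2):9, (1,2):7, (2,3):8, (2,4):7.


Dijkstra from 0:
Distances: {0: 0, 1: 5, 2: 9, 3: 17, 4: 16}
Shortest distance to 3 = 17, path = [0, 2, 3]


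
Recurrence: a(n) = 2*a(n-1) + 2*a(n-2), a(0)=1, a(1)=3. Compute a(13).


Build bottom-up:
...a(11)=68192, a(12)=186304, a(13)=2*186304+2*68192=508992


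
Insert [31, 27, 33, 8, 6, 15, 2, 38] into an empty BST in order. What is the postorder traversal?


Root = 31; build tree by BST insertion.
Postorder traversal: [2, 6, 15, 8, 27, 38, 33, 31]


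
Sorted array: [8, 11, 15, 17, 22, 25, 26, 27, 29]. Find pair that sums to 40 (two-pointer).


Two pointers: lo=0, hi=8
Found pair: (11, 29) summing to 40


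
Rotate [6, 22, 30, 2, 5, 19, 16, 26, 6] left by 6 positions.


Left rotate by 6: [16, 26, 6, 6, 22, 30, 2, 5, 19]


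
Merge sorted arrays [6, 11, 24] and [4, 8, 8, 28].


Compare heads, take smaller each step.
Merged: [4, 6, 8, 8, 11, 24, 28]


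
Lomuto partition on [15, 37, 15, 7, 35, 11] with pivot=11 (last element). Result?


Elements <= 11 go left of pivot.
Result: [7, 11, 15, 15, 35, 37], pivot at index 1


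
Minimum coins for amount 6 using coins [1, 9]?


dp[0]=0; dp[i]=1+min(dp[i-c] for c in coins)
...dp[1]=1, dp[2]=2, dp[3]=3, dp[4]=4, dp[5]=5, dp[6]=6
Minimum coins for 6 = 6


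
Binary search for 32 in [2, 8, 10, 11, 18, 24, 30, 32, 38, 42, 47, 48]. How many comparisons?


Search for 32:
[0,11] mid=5 arr[5]=24
[6,11] mid=8 arr[8]=38
[6,7] mid=6 arr[6]=30
[7,7] mid=7 arr[7]=32
Total: 4 comparisons


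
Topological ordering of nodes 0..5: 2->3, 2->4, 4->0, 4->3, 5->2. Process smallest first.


Kahn's algorithm, process smallest node first
Order: [1, 5, 2, 4, 0, 3]


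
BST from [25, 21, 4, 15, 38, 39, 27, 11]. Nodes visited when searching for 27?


BST root = 25
Search for 27: compare at each node
Path: [25, 38, 27]


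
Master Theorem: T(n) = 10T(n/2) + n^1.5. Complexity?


a=10, b=2, c=1.5. log_2(10)=3.322 > c=1.5. Case 1: O(n^log_b(a)) = O(n^3.322)
Complexity: O(n^3.322)


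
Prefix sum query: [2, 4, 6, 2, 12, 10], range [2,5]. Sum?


Prefix sums: [0, 2, 6, 12, 14, 26, 36]
Sum[2..5] = prefix[6] - prefix[2] = 36 - 6 = 30


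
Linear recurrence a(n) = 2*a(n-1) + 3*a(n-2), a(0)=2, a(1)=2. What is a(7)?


Build bottom-up:
...a(5)=242, a(6)=730, a(7)=2*730+3*242=2186


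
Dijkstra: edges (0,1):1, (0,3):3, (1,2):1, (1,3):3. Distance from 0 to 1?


Dijkstra from 0:
Distances: {0: 0, 1: 1, 2: 2, 3: 3}
Shortest distance to 1 = 1, path = [0, 1]


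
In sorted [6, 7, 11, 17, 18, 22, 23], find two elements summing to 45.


Two pointers: lo=0, hi=6
Found pair: (22, 23) summing to 45


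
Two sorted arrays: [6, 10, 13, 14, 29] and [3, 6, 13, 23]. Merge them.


Compare heads, take smaller each step.
Merged: [3, 6, 6, 10, 13, 13, 14, 23, 29]


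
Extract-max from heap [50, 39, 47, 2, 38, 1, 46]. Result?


Max = 50
Replace root with last, heapify down
Resulting heap: [47, 39, 46, 2, 38, 1]


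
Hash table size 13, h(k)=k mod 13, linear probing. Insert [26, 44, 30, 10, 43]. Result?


Insertions: 26->slot 0; 44->slot 5; 30->slot 4; 10->slot 10; 43->slot 6
Table: [26, None, None, None, 30, 44, 43, None, None, None, 10, None, None]


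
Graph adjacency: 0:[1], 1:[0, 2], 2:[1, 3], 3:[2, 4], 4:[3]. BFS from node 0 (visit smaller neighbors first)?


BFS queue: start with [0]
Visit order: [0, 1, 2, 3, 4]


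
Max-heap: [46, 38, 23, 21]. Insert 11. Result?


Append 11: [46, 38, 23, 21, 11]
Bubble up: no swaps needed
Result: [46, 38, 23, 21, 11]


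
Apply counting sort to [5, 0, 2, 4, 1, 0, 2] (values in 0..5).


Count array: [2, 1, 2, 0, 1, 1]
Reconstruct: [0, 0, 1, 2, 2, 4, 5]


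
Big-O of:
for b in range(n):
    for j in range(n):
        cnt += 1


Per nesting level: O(n) * O(n) = O(n^2)
Complexity: O(n^2)


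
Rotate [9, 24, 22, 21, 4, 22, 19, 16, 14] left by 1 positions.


Left rotate by 1: [24, 22, 21, 4, 22, 19, 16, 14, 9]


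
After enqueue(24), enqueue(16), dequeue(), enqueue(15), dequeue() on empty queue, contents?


enqueue(24) -> [24]
enqueue(16) -> [24, 16]
dequeue() returns 24 -> [16]
enqueue(15) -> [16, 15]
dequeue() returns 16 -> [15]
Final queue (front to back): [15]


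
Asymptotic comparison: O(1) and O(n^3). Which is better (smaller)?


constant grows slower than cubic
O(1) is asymptotically smaller; O(n^3) grows faster


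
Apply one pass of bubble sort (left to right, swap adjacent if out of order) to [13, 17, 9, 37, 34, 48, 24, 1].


After one pass: [13, 9, 17, 34, 37, 24, 1, 48]


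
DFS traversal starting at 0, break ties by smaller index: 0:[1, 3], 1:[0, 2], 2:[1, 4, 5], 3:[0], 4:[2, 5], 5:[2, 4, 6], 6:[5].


DFS stack-based: start with [0]
Visit order: [0, 1, 2, 4, 5, 6, 3]


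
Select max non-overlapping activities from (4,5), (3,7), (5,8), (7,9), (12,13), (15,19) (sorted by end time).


Greedy: pick earliest-ending, then skip overlaps.
Selected (4 activities): [(4, 5), (5, 8), (12, 13), (15, 19)]


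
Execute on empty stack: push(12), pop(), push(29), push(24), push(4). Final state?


push(12) -> [12]
pop() returns 12 -> []
push(29) -> [29]
push(24) -> [29, 24]
push(4) -> [29, 24, 4]
Final stack (bottom to top): [29, 24, 4]


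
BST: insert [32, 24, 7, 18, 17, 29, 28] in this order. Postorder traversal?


Root = 32; build tree by BST insertion.
Postorder traversal: [17, 18, 7, 28, 29, 24, 32]


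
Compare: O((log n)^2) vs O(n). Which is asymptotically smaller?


polylogarithmic grows slower than linear
O((log n)^2) is asymptotically smaller; O(n) grows faster


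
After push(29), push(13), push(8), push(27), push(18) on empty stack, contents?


push(29) -> [29]
push(13) -> [29, 13]
push(8) -> [29, 13, 8]
push(27) -> [29, 13, 8, 27]
push(18) -> [29, 13, 8, 27, 18]
Final stack (bottom to top): [29, 13, 8, 27, 18]


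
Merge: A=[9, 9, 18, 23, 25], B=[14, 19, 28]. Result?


Compare heads, take smaller each step.
Merged: [9, 9, 14, 18, 19, 23, 25, 28]


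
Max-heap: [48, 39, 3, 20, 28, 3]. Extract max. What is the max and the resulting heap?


Max = 48
Replace root with last, heapify down
Resulting heap: [39, 28, 3, 20, 3]


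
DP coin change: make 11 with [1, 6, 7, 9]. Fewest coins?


dp[0]=0; dp[i]=1+min(dp[i-c] for c in coins)
...dp[6]=1, dp[7]=1, dp[8]=2, dp[9]=1, dp[10]=2, dp[11]=3
Minimum coins for 11 = 3


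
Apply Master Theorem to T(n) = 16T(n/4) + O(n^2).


a=16, b=4, c=2. log_4(16)=2 = c=2. Case 2: O(n^c log n) = O(n^2 log n)
Complexity: O(n^2 log n)


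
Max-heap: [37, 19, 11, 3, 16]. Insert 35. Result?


Append 35: [37, 19, 11, 3, 16, 35]
Bubble up: swap idx 5(35) with idx 2(11)
Result: [37, 19, 35, 3, 16, 11]


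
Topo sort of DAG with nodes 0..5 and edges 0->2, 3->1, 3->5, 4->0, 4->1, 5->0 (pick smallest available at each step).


Kahn's algorithm, process smallest node first
Order: [3, 4, 1, 5, 0, 2]


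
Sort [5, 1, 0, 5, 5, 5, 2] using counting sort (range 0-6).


Count array: [1, 1, 1, 0, 0, 4, 0]
Reconstruct: [0, 1, 2, 5, 5, 5, 5]


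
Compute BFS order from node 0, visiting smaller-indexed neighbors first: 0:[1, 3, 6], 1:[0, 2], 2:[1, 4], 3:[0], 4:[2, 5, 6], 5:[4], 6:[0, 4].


BFS queue: start with [0]
Visit order: [0, 1, 3, 6, 2, 4, 5]


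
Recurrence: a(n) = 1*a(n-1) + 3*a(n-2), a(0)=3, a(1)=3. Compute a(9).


Build bottom-up:
...a(7)=651, a(8)=1524, a(9)=1*1524+3*651=3477


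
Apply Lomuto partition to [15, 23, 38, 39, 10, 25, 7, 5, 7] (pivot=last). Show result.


Elements <= 7 go left of pivot.
Result: [7, 5, 7, 39, 10, 25, 15, 23, 38], pivot at index 2
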